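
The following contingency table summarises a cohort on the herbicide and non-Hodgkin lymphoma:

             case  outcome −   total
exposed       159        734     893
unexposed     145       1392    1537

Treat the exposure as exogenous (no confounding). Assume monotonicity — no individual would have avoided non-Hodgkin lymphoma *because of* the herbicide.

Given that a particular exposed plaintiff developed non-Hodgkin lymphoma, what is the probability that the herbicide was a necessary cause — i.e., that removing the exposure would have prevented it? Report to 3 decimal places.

p₁ = P(outcome | exposed) = 159/893 = 0.17805
p₀ = P(outcome | unexposed) = 145/1537 = 0.09434
Under exogeneity and monotonicity, PN = (p₁ − p₀) / p₁.
PN = (0.17805 − 0.09434) / 0.17805 = 0.083712 / 0.17805 ≈ 0.4702

PN ≈ 0.470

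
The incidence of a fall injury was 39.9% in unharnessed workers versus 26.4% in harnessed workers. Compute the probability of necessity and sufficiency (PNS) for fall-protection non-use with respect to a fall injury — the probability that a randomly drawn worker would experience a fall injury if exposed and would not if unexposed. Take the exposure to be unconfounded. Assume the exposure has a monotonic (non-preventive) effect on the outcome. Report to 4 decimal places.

p₁ = 0.399, p₀ = 0.264.
Under exogeneity and monotonicity, PNS = p₁ − p₀.
PNS = 0.399 − 0.264 = 0.135

PNS ≈ 0.1350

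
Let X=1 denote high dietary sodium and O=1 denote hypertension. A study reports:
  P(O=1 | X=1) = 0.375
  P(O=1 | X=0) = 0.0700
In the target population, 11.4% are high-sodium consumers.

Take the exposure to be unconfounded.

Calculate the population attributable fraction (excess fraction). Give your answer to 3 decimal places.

PAF ≈ 0.332

Let p₁ = 0.375, p₀ = 0.07.
Overall risk P(Y=1) = π·p₁ + (1−π)·p₀ = 0.114×0.375 + 0.886×0.07 = 0.10477.
Under exogeneity, PAF = [P(Y=1) − p₀] / P(Y=1).
PAF = (0.10477 − 0.07) / 0.10477 ≈ 0.3319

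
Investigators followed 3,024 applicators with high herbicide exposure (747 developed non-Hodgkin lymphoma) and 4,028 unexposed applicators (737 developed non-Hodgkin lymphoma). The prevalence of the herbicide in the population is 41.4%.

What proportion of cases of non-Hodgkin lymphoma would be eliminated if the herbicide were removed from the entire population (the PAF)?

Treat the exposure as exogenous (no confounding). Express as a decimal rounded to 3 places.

p₁ = P(outcome | exposed) = 747/3024 = 0.24702
p₀ = P(outcome | unexposed) = 737/4028 = 0.18297
Overall risk P(Y=1) = π·p₁ + (1−π)·p₀ = 0.414×0.24702 + 0.586×0.18297 = 0.20949.
Under exogeneity, PAF = [P(Y=1) − p₀] / P(Y=1).
PAF = (0.20949 − 0.18297) / 0.20949 ≈ 0.1266

PAF ≈ 0.127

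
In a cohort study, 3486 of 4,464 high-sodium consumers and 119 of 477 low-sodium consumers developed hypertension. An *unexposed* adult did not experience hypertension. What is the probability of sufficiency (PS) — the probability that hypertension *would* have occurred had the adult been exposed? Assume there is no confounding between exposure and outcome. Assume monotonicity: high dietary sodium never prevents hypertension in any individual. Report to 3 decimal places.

PS ≈ 0.708

p₁ = P(outcome | exposed) = 3486/4464 = 0.78091
p₀ = P(outcome | unexposed) = 119/477 = 0.24948
Under exogeneity and monotonicity, PS = (p₁ − p₀) / (1 − p₀).
PS = (0.78091 − 0.24948) / (1 − 0.24948) = 0.53144 / 0.75052 ≈ 0.7081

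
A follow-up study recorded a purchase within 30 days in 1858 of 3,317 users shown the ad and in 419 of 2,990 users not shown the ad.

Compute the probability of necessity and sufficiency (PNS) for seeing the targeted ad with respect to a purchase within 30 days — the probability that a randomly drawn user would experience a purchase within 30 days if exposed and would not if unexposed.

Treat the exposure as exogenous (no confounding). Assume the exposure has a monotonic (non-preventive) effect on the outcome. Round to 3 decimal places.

PNS ≈ 0.420

p₁ = P(outcome | exposed) = 1858/3317 = 0.56014
p₀ = P(outcome | unexposed) = 419/2990 = 0.14013
Under exogeneity and monotonicity, PNS = p₁ − p₀.
PNS = 0.56014 − 0.14013 = 0.42001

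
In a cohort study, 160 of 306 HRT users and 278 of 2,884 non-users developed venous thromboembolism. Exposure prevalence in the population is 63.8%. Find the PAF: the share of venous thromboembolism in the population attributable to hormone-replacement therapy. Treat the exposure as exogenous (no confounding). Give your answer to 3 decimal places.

PAF ≈ 0.738

p₁ = P(outcome | exposed) = 160/306 = 0.52288
p₀ = P(outcome | unexposed) = 278/2884 = 0.096394
Overall risk P(Y=1) = π·p₁ + (1−π)·p₀ = 0.638×0.52288 + 0.362×0.096394 = 0.36849.
Under exogeneity, PAF = [P(Y=1) − p₀] / P(Y=1).
PAF = (0.36849 − 0.096394) / 0.36849 ≈ 0.7384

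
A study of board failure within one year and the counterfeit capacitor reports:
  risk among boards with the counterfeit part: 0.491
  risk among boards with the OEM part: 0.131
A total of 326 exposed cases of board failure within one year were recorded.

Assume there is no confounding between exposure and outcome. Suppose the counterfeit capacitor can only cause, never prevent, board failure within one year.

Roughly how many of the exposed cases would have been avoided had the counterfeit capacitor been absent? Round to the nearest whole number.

about 239 cases

Let p₁ = 0.491, p₀ = 0.131.
PN = (p₁ − p₀)/p₁ = (0.491 − 0.131) / 0.491 ≈ 0.73320.
Attributable cases ≈ PN × (exposed cases) = 0.73320 × 326 ≈ 239.02.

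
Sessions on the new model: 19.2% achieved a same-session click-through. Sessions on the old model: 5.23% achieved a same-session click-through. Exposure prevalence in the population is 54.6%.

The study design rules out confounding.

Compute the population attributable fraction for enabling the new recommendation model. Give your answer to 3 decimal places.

p₁ = 0.192, p₀ = 0.0523.
Overall risk P(Y=1) = π·p₁ + (1−π)·p₀ = 0.546×0.192 + 0.454×0.0523 = 0.12858.
Under exogeneity, PAF = [P(Y=1) − p₀] / P(Y=1).
PAF = (0.12858 − 0.0523) / 0.12858 ≈ 0.5932

PAF ≈ 0.593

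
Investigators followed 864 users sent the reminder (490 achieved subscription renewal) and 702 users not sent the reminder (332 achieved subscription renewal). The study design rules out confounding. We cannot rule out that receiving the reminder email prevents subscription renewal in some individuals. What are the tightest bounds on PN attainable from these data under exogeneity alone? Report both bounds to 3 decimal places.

p₁ = P(outcome | exposed) = 490/864 = 0.56713
p₀ = P(outcome | unexposed) = 332/702 = 0.47293
Under exogeneity alone the bounds on PN are max{0,(p₁−p₀)/p₁} ≤ PN ≤ min{1,(1−p₀)/p₁}.
  lower = (p₁ − p₀)/p₁ = 0.094195 / 0.56713 ≈ 0.1661
  upper = min{1, (1 − p₀)/p₁} = 0.52707 / 0.56713 ≈ 0.9294

0.166 ≤ PN ≤ 0.929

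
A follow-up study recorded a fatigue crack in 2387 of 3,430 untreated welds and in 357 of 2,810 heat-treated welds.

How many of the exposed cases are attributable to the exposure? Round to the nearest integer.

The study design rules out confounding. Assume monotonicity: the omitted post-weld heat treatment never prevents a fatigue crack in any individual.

about 1951 cases

p₁ = P(outcome | exposed) = 2387/3430 = 0.69592
p₀ = P(outcome | unexposed) = 357/2810 = 0.12705
PN = (p₁ − p₀)/p₁ = (0.69592 − 0.12705) / 0.69592 ≈ 0.81744.
Attributable cases ≈ PN × (exposed cases) = 0.81744 × 2387 ≈ 1951.23.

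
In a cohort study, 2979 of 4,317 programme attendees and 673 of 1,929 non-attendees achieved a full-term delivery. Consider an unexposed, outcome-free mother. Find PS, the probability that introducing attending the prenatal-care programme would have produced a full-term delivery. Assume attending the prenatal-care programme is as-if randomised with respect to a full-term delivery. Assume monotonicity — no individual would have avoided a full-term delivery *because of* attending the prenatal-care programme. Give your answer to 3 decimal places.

p₁ = P(outcome | exposed) = 2979/4317 = 0.69006
p₀ = P(outcome | unexposed) = 673/1929 = 0.34889
Under exogeneity and monotonicity, PS = (p₁ − p₀) / (1 − p₀).
PS = (0.69006 − 0.34889) / (1 − 0.34889) = 0.34118 / 0.65111 ≈ 0.5240

PS ≈ 0.524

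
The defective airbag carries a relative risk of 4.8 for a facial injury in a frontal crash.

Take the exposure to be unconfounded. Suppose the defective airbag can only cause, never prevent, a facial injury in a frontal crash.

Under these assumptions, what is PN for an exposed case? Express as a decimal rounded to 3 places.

PN ≈ 0.792

Under exogeneity and monotonicity, PN = (RR − 1) / RR = 1 − 1/RR.
PN = (4.8 − 1) / 4.8 = 3.8 / 4.8 ≈ 0.7917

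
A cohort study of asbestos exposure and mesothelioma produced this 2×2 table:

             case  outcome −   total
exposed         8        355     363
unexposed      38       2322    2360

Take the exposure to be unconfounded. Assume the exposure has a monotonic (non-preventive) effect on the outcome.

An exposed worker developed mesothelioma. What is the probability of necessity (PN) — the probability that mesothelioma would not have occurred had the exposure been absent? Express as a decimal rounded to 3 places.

PN ≈ 0.269

p₁ = P(outcome | exposed) = 8/363 = 0.022039
p₀ = P(outcome | unexposed) = 38/2360 = 0.016102
Under exogeneity and monotonicity, PN = (p₁ − p₀)/p₁.
PN = (0.022039 − 0.016102) / 0.022039 ≈ 0.2694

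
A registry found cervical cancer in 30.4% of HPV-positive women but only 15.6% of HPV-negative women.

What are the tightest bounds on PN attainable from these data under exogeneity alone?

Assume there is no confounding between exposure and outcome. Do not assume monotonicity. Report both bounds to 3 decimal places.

p₁ = 0.304, p₀ = 0.156.
Under exogeneity alone the bounds on PN are max{0,(p₁−p₀)/p₁} ≤ PN ≤ min{1,(1−p₀)/p₁}.
  lower = (p₁ − p₀)/p₁ = 0.148 / 0.304 ≈ 0.4868
  upper = min{1, (1 − p₀)/p₁} = 0.844 / 0.304 ≈ 2.7763 → capped at 1

0.487 ≤ PN ≤ 1.000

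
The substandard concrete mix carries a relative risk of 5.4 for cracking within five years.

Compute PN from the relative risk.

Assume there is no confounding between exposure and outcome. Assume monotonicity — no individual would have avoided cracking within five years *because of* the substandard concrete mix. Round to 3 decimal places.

Under exogeneity and monotonicity, PN = (RR − 1) / RR = 1 − 1/RR.
PN = (5.4 − 1) / 5.4 = 4.4 / 5.4 ≈ 0.8148

PN ≈ 0.815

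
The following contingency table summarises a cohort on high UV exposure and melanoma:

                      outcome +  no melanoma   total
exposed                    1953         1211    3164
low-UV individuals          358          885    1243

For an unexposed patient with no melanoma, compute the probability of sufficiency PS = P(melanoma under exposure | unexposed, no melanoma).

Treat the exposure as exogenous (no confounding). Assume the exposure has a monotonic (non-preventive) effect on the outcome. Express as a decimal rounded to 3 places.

PS ≈ 0.462

p₁ = P(outcome | exposed) = 1953/3164 = 0.61726
p₀ = P(outcome | unexposed) = 358/1243 = 0.28801
Under exogeneity and monotonicity, PS = (p₁ − p₀)/(1 − p₀).
PS = (0.61726 − 0.28801) / 0.71199 ≈ 0.4624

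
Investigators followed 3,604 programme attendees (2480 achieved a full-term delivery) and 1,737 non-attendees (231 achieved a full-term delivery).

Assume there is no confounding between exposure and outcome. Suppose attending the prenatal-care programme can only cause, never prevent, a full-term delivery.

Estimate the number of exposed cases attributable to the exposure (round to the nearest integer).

about 2001 cases

p₁ = P(outcome | exposed) = 2480/3604 = 0.68812
p₀ = P(outcome | unexposed) = 231/1737 = 0.13299
PN = (p₁ − p₀)/p₁ = (0.68812 − 0.13299) / 0.68812 ≈ 0.80674.
Attributable cases ≈ PN × (exposed cases) = 0.80674 × 2480 ≈ 2000.71.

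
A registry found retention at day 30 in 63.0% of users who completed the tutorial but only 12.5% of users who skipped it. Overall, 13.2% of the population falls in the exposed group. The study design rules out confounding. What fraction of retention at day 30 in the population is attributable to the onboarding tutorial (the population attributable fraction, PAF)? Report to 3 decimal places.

p₁ = 0.63, p₀ = 0.125.
Overall risk P(Y=1) = π·p₁ + (1−π)·p₀ = 0.132×0.63 + 0.868×0.125 = 0.19166.
Under exogeneity, PAF = [P(Y=1) − p₀] / P(Y=1).
PAF = (0.19166 − 0.125) / 0.19166 ≈ 0.3478

PAF ≈ 0.348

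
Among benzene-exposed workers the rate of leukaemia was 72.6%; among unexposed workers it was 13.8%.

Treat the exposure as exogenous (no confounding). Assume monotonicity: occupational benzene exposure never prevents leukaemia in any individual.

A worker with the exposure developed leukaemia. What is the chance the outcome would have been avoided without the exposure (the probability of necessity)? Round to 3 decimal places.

PN ≈ 0.810

p₁ = 0.726, p₀ = 0.138.
Under exogeneity and monotonicity, PN = (p₁ − p₀) / p₁.
PN = (0.726 − 0.138) / 0.726 = 0.588 / 0.726 ≈ 0.8099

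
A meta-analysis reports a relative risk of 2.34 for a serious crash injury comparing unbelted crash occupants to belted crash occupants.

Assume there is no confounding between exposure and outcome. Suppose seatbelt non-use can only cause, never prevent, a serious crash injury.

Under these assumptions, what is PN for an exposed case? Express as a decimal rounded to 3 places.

PN ≈ 0.573

Under exogeneity and monotonicity, PN = (RR − 1) / RR = 1 − 1/RR.
PN = (2.34 − 1) / 2.34 = 1.34 / 2.34 ≈ 0.5726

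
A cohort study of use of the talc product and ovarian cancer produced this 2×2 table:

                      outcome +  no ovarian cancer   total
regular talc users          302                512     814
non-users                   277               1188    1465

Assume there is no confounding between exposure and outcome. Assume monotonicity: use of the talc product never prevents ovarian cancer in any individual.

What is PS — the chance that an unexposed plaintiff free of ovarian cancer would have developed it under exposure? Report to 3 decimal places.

p₁ = P(outcome | exposed) = 302/814 = 0.37101
p₀ = P(outcome | unexposed) = 277/1465 = 0.18908
Under exogeneity and monotonicity, PS = (p₁ − p₀)/(1 − p₀).
PS = (0.37101 − 0.18908) / 0.81092 ≈ 0.2243

PS ≈ 0.224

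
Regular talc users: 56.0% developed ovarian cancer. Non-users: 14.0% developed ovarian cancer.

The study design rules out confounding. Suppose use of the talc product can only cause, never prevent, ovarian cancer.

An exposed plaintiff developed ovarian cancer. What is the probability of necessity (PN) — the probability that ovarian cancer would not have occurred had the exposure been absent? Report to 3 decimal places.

p₁ = 0.56, p₀ = 0.14.
Under exogeneity and monotonicity, PN = (p₁ − p₀) / p₁.
PN = (0.56 − 0.14) / 0.56 = 0.42 / 0.56 ≈ 0.7500

PN ≈ 0.750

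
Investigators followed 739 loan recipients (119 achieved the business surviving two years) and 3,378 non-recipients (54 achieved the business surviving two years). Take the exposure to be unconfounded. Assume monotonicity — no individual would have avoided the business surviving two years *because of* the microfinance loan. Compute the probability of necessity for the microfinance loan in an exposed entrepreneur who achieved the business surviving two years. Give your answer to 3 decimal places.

PN ≈ 0.901

p₁ = P(outcome | exposed) = 119/739 = 0.16103
p₀ = P(outcome | unexposed) = 54/3378 = 0.015986
Under exogeneity and monotonicity, PN = (p₁ − p₀) / p₁.
PN = (0.16103 − 0.015986) / 0.16103 = 0.14504 / 0.16103 ≈ 0.9007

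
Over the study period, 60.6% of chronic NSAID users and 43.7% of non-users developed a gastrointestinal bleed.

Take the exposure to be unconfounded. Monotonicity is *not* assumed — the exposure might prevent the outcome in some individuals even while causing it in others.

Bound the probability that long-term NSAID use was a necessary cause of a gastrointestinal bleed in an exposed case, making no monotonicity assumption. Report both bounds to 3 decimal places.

0.279 ≤ PN ≤ 0.929

p₁ = 0.606, p₀ = 0.437.
Under exogeneity alone the bounds on PN are max{0,(p₁−p₀)/p₁} ≤ PN ≤ min{1,(1−p₀)/p₁}.
  lower = (p₁ − p₀)/p₁ = 0.169 / 0.606 ≈ 0.2789
  upper = min{1, (1 − p₀)/p₁} = 0.563 / 0.606 ≈ 0.9290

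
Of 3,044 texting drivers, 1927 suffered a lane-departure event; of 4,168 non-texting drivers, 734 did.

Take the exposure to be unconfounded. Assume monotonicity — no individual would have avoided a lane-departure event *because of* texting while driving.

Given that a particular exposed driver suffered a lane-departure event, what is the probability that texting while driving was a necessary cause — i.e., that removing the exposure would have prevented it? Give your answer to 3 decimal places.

PN ≈ 0.722

p₁ = P(outcome | exposed) = 1927/3044 = 0.63305
p₀ = P(outcome | unexposed) = 734/4168 = 0.1761
Under exogeneity and monotonicity, PN = (p₁ − p₀) / p₁.
PN = (0.63305 − 0.1761) / 0.63305 = 0.45694 / 0.63305 ≈ 0.7218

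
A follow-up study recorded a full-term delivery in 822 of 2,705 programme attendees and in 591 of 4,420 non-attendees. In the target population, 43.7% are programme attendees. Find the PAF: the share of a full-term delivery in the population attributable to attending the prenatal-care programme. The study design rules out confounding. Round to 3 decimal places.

p₁ = P(outcome | exposed) = 822/2705 = 0.30388
p₀ = P(outcome | unexposed) = 591/4420 = 0.13371
Overall risk P(Y=1) = π·p₁ + (1−π)·p₀ = 0.437×0.30388 + 0.563×0.13371 = 0.20808.
Under exogeneity, PAF = [P(Y=1) − p₀] / P(Y=1).
PAF = (0.20808 − 0.13371) / 0.20808 ≈ 0.3574

PAF ≈ 0.357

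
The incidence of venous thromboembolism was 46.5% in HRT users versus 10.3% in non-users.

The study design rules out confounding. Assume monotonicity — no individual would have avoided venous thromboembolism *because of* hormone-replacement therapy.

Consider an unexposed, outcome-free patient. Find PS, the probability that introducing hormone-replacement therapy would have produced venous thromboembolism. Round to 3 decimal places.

p₁ = 0.465, p₀ = 0.103.
Under exogeneity and monotonicity, PS = (p₁ − p₀) / (1 − p₀).
PS = (0.465 − 0.103) / (1 − 0.103) = 0.362 / 0.897 ≈ 0.4036

PS ≈ 0.404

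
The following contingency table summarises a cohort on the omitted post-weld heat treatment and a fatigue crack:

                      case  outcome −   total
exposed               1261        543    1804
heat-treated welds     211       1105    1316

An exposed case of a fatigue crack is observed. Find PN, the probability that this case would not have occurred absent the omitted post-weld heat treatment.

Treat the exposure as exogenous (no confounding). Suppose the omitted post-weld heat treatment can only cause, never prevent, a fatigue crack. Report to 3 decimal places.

PN ≈ 0.771

p₁ = P(outcome | exposed) = 1261/1804 = 0.699
p₀ = P(outcome | unexposed) = 211/1316 = 0.16033
Under exogeneity and monotonicity, PN = (p₁ − p₀)/p₁.
PN = (0.699 − 0.16033) / 0.699 ≈ 0.7706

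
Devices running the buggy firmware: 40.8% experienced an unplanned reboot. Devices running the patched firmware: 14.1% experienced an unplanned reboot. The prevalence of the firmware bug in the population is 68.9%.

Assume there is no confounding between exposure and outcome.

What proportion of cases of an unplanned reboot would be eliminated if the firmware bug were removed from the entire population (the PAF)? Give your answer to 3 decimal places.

p₁ = 0.408, p₀ = 0.141.
Overall risk P(Y=1) = π·p₁ + (1−π)·p₀ = 0.689×0.408 + 0.311×0.141 = 0.32496.
Under exogeneity, PAF = [P(Y=1) − p₀] / P(Y=1).
PAF = (0.32496 − 0.141) / 0.32496 ≈ 0.5661

PAF ≈ 0.566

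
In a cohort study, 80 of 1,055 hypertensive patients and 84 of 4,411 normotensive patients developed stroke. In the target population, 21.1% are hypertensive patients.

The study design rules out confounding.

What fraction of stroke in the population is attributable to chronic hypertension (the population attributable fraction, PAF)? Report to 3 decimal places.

p₁ = P(outcome | exposed) = 80/1055 = 0.075829
p₀ = P(outcome | unexposed) = 84/4411 = 0.019043
Overall risk P(Y=1) = π·p₁ + (1−π)·p₀ = 0.211×0.075829 + 0.789×0.019043 = 0.031025.
Under exogeneity, PAF = [P(Y=1) − p₀] / P(Y=1).
PAF = (0.031025 − 0.019043) / 0.031025 ≈ 0.3862

PAF ≈ 0.386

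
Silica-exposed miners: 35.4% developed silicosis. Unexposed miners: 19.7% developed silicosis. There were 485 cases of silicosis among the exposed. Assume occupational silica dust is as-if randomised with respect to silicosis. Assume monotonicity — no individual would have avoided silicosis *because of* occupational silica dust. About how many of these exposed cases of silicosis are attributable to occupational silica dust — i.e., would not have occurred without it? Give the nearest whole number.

about 215 cases

p₁ = 0.354, p₀ = 0.197.
PN = (p₁ − p₀)/p₁ = (0.354 − 0.197) / 0.354 ≈ 0.44350.
Attributable cases ≈ PN × (exposed cases) = 0.44350 × 485 ≈ 215.10.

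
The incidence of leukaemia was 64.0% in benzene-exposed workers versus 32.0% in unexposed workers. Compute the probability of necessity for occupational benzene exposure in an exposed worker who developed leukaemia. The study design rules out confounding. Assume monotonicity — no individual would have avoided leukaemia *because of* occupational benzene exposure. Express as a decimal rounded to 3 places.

PN ≈ 0.500

p₁ = 0.64, p₀ = 0.32.
Under exogeneity and monotonicity, PN = (p₁ − p₀) / p₁.
PN = (0.64 − 0.32) / 0.64 = 0.32 / 0.64 ≈ 0.5000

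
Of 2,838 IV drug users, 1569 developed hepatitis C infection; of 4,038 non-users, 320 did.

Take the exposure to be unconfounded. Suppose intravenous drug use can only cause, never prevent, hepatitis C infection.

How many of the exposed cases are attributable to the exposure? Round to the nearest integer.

p₁ = P(outcome | exposed) = 1569/2838 = 0.55285
p₀ = P(outcome | unexposed) = 320/4038 = 0.079247
PN = (p₁ − p₀)/p₁ = (0.55285 − 0.079247) / 0.55285 ≈ 0.85666.
Attributable cases ≈ PN × (exposed cases) = 0.85666 × 1569 ≈ 1344.10.

about 1344 cases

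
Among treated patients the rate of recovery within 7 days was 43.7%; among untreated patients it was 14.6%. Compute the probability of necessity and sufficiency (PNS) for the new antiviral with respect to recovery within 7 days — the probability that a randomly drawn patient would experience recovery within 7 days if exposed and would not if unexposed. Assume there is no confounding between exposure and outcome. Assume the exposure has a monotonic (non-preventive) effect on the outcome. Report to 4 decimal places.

PNS ≈ 0.2910

p₁ = 0.437, p₀ = 0.146.
Under exogeneity and monotonicity, PNS = p₁ − p₀.
PNS = 0.437 − 0.146 = 0.291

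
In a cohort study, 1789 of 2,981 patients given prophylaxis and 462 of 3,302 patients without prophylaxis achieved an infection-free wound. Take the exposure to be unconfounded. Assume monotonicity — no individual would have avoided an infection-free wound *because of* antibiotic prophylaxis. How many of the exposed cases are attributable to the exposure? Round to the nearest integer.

p₁ = P(outcome | exposed) = 1789/2981 = 0.60013
p₀ = P(outcome | unexposed) = 462/3302 = 0.13992
PN = (p₁ − p₀)/p₁ = (0.60013 − 0.13992) / 0.60013 ≈ 0.76686.
Attributable cases ≈ PN × (exposed cases) = 0.76686 × 1789 ≈ 1371.91.

about 1372 cases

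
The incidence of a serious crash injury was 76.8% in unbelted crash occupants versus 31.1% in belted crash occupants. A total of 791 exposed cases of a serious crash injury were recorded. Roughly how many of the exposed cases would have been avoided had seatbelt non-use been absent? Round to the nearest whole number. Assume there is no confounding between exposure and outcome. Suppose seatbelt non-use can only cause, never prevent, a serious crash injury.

about 471 cases

p₁ = 0.768, p₀ = 0.311.
PN = (p₁ − p₀)/p₁ = (0.768 − 0.311) / 0.768 ≈ 0.59505.
Attributable cases ≈ PN × (exposed cases) = 0.59505 × 791 ≈ 470.69.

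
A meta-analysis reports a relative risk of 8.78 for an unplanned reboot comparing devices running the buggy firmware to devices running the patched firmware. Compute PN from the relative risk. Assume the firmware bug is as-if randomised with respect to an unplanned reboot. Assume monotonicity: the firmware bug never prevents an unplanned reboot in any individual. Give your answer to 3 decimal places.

PN ≈ 0.886

Under exogeneity and monotonicity, PN = (RR − 1) / RR = 1 − 1/RR.
PN = (8.78 − 1) / 8.78 = 7.78 / 8.78 ≈ 0.8861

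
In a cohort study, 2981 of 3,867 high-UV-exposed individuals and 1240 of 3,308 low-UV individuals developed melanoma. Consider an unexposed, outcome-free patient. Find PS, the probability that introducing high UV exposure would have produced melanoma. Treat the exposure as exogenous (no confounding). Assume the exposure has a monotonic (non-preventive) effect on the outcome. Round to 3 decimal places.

PS ≈ 0.633

p₁ = P(outcome | exposed) = 2981/3867 = 0.77088
p₀ = P(outcome | unexposed) = 1240/3308 = 0.37485
Under exogeneity and monotonicity, PS = (p₁ − p₀) / (1 − p₀).
PS = (0.77088 − 0.37485) / (1 − 0.37485) = 0.39603 / 0.62515 ≈ 0.6335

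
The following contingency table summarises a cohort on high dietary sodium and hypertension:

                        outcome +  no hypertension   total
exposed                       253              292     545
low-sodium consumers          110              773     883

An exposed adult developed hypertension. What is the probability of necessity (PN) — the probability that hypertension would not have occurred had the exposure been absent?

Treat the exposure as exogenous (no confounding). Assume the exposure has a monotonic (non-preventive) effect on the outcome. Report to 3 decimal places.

PN ≈ 0.732

p₁ = P(outcome | exposed) = 253/545 = 0.46422
p₀ = P(outcome | unexposed) = 110/883 = 0.12458
Under exogeneity and monotonicity, PN = (p₁ − p₀)/p₁.
PN = (0.46422 − 0.12458) / 0.46422 ≈ 0.7316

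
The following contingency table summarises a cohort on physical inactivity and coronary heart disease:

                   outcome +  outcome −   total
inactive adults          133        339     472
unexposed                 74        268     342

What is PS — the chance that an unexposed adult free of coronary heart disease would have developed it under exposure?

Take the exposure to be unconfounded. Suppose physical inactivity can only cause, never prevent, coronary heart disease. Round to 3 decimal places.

PS ≈ 0.083

p₁ = P(outcome | exposed) = 133/472 = 0.28178
p₀ = P(outcome | unexposed) = 74/342 = 0.21637
Under exogeneity and monotonicity, PS = (p₁ − p₀)/(1 − p₀).
PS = (0.28178 − 0.21637) / 0.78363 ≈ 0.0835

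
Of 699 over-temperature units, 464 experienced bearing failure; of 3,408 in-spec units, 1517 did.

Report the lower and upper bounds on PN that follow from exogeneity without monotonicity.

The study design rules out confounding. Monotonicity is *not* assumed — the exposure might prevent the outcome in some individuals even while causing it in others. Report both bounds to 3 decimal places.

p₁ = P(outcome | exposed) = 464/699 = 0.66381
p₀ = P(outcome | unexposed) = 1517/3408 = 0.44513
Under exogeneity alone the bounds on PN are max{0,(p₁−p₀)/p₁} ≤ PN ≤ min{1,(1−p₀)/p₁}.
  lower = (p₁ − p₀)/p₁ = 0.21868 / 0.66381 ≈ 0.3294
  upper = min{1, (1 − p₀)/p₁} = 0.55487 / 0.66381 ≈ 0.8359

0.329 ≤ PN ≤ 0.836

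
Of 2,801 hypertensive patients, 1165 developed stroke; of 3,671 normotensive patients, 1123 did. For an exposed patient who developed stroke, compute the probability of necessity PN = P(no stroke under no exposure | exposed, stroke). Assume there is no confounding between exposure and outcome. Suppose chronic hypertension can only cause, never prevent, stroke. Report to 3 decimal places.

PN ≈ 0.265

p₁ = P(outcome | exposed) = 1165/2801 = 0.41592
p₀ = P(outcome | unexposed) = 1123/3671 = 0.30591
Under exogeneity and monotonicity, PN = (p₁ − p₀) / p₁.
PN = (0.41592 − 0.30591) / 0.41592 = 0.11001 / 0.41592 ≈ 0.2645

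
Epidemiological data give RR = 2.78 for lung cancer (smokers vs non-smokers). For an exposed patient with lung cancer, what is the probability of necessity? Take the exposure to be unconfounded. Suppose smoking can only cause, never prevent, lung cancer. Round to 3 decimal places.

Under exogeneity and monotonicity, PN = (RR − 1) / RR = 1 − 1/RR.
PN = (2.78 − 1) / 2.78 = 1.78 / 2.78 ≈ 0.6403

PN ≈ 0.640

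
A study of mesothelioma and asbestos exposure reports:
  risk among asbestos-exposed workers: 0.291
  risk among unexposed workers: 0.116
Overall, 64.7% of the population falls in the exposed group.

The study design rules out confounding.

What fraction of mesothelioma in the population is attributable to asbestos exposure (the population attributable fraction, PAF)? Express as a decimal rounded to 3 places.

PAF ≈ 0.494

Let p₁ = 0.291, p₀ = 0.116.
Overall risk P(Y=1) = π·p₁ + (1−π)·p₀ = 0.647×0.291 + 0.353×0.116 = 0.22923.
Under exogeneity, PAF = [P(Y=1) − p₀] / P(Y=1).
PAF = (0.22923 − 0.116) / 0.22923 ≈ 0.4939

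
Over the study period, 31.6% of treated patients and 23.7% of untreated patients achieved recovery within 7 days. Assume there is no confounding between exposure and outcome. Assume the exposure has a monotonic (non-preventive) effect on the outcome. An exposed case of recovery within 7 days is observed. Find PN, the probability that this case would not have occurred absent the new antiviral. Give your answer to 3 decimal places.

PN ≈ 0.250

p₁ = 0.316, p₀ = 0.237.
Under exogeneity and monotonicity, PN = (p₁ − p₀) / p₁.
PN = (0.316 − 0.237) / 0.316 = 0.079 / 0.316 ≈ 0.2500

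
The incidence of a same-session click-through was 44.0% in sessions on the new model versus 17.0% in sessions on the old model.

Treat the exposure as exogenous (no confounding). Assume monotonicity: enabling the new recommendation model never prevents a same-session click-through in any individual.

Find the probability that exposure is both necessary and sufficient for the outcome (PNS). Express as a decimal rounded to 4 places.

PNS ≈ 0.2700

p₁ = 0.44, p₀ = 0.17.
Under exogeneity and monotonicity, PNS = p₁ − p₀.
PNS = 0.44 − 0.17 = 0.27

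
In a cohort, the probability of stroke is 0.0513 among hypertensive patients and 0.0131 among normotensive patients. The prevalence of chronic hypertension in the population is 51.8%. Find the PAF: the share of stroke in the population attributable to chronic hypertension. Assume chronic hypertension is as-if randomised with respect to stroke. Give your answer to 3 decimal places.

PAF ≈ 0.602

Let p₁ = 0.0513, p₀ = 0.0131.
Overall risk P(Y=1) = π·p₁ + (1−π)·p₀ = 0.518×0.0513 + 0.482×0.0131 = 0.032888.
Under exogeneity, PAF = [P(Y=1) − p₀] / P(Y=1).
PAF = (0.032888 − 0.0131) / 0.032888 ≈ 0.6017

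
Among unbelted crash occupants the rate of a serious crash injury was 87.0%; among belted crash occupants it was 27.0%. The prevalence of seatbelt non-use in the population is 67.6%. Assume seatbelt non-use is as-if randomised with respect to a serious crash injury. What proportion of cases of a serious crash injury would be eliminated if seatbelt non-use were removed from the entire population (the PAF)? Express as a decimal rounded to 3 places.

PAF ≈ 0.600

p₁ = 0.87, p₀ = 0.27.
Overall risk P(Y=1) = π·p₁ + (1−π)·p₀ = 0.676×0.87 + 0.324×0.27 = 0.6756.
Under exogeneity, PAF = [P(Y=1) − p₀] / P(Y=1).
PAF = (0.6756 − 0.27) / 0.6756 ≈ 0.6004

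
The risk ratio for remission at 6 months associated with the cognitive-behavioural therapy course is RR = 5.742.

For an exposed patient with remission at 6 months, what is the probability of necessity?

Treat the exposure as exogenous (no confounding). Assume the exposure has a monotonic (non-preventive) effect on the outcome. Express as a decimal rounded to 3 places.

PN ≈ 0.826

Under exogeneity and monotonicity, PN = (RR − 1) / RR = 1 − 1/RR.
PN = (5.742 − 1) / 5.742 = 4.742 / 5.742 ≈ 0.8258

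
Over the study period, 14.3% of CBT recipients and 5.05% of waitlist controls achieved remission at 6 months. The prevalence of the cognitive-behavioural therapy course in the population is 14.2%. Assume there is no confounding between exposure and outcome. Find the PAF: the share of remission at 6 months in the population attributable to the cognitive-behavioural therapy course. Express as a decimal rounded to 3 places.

p₁ = 0.143, p₀ = 0.0505.
Overall risk P(Y=1) = π·p₁ + (1−π)·p₀ = 0.142×0.143 + 0.858×0.0505 = 0.063635.
Under exogeneity, PAF = [P(Y=1) − p₀] / P(Y=1).
PAF = (0.063635 − 0.0505) / 0.063635 ≈ 0.2064

PAF ≈ 0.206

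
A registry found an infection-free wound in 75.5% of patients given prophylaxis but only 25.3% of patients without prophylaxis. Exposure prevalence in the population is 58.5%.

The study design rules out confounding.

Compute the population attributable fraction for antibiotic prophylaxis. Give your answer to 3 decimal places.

PAF ≈ 0.537

p₁ = 0.755, p₀ = 0.253.
Overall risk P(Y=1) = π·p₁ + (1−π)·p₀ = 0.585×0.755 + 0.415×0.253 = 0.54667.
Under exogeneity, PAF = [P(Y=1) − p₀] / P(Y=1).
PAF = (0.54667 − 0.253) / 0.54667 ≈ 0.5372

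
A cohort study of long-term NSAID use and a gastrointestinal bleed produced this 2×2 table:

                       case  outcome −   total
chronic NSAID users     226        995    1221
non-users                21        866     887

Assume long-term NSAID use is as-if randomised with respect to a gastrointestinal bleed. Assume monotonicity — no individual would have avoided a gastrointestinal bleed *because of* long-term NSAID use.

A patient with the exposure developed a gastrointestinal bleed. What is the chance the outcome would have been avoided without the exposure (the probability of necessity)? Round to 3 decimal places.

PN ≈ 0.872

p₁ = P(outcome | exposed) = 226/1221 = 0.18509
p₀ = P(outcome | unexposed) = 21/887 = 0.023675
Under exogeneity and monotonicity, PN = (p₁ − p₀) / p₁.
PN = (0.18509 − 0.023675) / 0.18509 = 0.16142 / 0.18509 ≈ 0.8721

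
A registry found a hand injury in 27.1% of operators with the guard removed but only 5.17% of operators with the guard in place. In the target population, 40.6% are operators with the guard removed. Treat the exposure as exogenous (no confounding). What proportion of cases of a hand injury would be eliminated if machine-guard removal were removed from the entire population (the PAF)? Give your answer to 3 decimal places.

PAF ≈ 0.633

p₁ = 0.271, p₀ = 0.0517.
Overall risk P(Y=1) = π·p₁ + (1−π)·p₀ = 0.406×0.271 + 0.594×0.0517 = 0.14074.
Under exogeneity, PAF = [P(Y=1) − p₀] / P(Y=1).
PAF = (0.14074 − 0.0517) / 0.14074 ≈ 0.6326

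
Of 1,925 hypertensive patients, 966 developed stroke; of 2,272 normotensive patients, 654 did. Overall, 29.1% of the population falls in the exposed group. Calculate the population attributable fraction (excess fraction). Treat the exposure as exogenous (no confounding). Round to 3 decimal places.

PAF ≈ 0.178

p₁ = P(outcome | exposed) = 966/1925 = 0.50182
p₀ = P(outcome | unexposed) = 654/2272 = 0.28785
Overall risk P(Y=1) = π·p₁ + (1−π)·p₀ = 0.291×0.50182 + 0.709×0.28785 = 0.35012.
Under exogeneity, PAF = [P(Y=1) − p₀] / P(Y=1).
PAF = (0.35012 − 0.28785) / 0.35012 ≈ 0.1778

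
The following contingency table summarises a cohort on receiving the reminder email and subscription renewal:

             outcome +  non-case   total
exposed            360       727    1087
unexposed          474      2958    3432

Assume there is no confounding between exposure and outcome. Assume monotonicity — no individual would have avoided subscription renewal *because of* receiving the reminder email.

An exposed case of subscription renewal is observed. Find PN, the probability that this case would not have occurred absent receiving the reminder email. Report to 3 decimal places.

p₁ = P(outcome | exposed) = 360/1087 = 0.33119
p₀ = P(outcome | unexposed) = 474/3432 = 0.13811
Under exogeneity and monotonicity, PN = (p₁ − p₀)/p₁.
PN = (0.33119 − 0.13811) / 0.33119 ≈ 0.5830

PN ≈ 0.583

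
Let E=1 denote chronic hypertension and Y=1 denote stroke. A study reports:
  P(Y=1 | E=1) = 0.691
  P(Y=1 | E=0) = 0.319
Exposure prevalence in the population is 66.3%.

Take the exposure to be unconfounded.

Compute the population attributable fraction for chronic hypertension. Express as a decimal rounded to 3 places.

PAF ≈ 0.436

Let p₁ = 0.691, p₀ = 0.319.
Overall risk P(Y=1) = π·p₁ + (1−π)·p₀ = 0.663×0.691 + 0.337×0.319 = 0.56564.
Under exogeneity, PAF = [P(Y=1) − p₀] / P(Y=1).
PAF = (0.56564 − 0.319) / 0.56564 ≈ 0.4360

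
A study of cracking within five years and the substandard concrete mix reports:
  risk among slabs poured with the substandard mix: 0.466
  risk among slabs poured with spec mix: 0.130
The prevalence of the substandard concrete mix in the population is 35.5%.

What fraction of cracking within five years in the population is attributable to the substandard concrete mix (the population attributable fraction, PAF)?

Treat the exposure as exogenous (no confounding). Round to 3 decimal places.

PAF ≈ 0.478

Let p₁ = 0.466, p₀ = 0.13.
Overall risk P(Y=1) = π·p₁ + (1−π)·p₀ = 0.355×0.466 + 0.645×0.13 = 0.24928.
Under exogeneity, PAF = [P(Y=1) − p₀] / P(Y=1).
PAF = (0.24928 − 0.13) / 0.24928 ≈ 0.4785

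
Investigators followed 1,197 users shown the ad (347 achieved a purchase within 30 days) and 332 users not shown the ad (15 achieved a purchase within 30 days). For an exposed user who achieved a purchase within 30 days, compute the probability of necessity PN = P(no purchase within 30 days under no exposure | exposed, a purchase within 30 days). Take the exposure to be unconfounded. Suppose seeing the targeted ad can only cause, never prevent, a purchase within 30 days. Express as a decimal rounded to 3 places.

p₁ = P(outcome | exposed) = 347/1197 = 0.28989
p₀ = P(outcome | unexposed) = 15/332 = 0.045181
Under exogeneity and monotonicity, PN = (p₁ − p₀) / p₁.
PN = (0.28989 − 0.045181) / 0.28989 = 0.24471 / 0.28989 ≈ 0.8441

PN ≈ 0.844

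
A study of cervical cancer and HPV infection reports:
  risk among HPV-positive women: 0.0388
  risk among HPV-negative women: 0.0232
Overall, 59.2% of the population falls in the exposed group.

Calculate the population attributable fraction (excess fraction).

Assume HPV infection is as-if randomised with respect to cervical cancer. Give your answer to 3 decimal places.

PAF ≈ 0.285

Let p₁ = 0.0388, p₀ = 0.0232.
Overall risk P(Y=1) = π·p₁ + (1−π)·p₀ = 0.592×0.0388 + 0.408×0.0232 = 0.032435.
Under exogeneity, PAF = [P(Y=1) − p₀] / P(Y=1).
PAF = (0.032435 − 0.0232) / 0.032435 ≈ 0.2847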